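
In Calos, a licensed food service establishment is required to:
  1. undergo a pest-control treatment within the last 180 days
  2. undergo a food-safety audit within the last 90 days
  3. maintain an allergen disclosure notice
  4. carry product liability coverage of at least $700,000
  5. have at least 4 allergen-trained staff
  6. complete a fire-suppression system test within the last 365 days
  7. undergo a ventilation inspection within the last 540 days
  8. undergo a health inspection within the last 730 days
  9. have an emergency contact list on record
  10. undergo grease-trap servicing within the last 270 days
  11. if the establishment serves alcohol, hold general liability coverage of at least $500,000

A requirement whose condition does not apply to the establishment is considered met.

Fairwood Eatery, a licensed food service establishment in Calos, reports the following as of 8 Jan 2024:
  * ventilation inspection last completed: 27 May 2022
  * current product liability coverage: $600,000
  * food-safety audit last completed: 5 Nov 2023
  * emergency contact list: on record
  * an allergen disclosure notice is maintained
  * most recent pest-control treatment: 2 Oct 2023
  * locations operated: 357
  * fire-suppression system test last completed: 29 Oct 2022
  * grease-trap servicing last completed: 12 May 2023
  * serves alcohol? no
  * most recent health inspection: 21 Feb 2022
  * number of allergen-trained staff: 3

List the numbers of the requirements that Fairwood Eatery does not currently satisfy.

1. pest-control treatment 98 days ago vs limit 180 → met
2. food-safety audit 64 days ago vs limit 90 → met
3. allergen disclosure notice present → met
4. product liability coverage $600,000 < $700,000 → not met
5. allergen-trained staff 3 < 4 → not met
6. fire-suppression system test 436 days ago vs limit 365 → not met
7. ventilation inspection 591 days ago vs limit 540 → not met
8. health inspection 686 days ago vs limit 730 → met
9. emergency contact list present → met
10. grease-trap servicing 241 days ago vs limit 270 → met
11. condition 'serves alcohol' does not hold → requirement n/a → met
Not met: 4, 5, 6, 7

4, 5, 6, 7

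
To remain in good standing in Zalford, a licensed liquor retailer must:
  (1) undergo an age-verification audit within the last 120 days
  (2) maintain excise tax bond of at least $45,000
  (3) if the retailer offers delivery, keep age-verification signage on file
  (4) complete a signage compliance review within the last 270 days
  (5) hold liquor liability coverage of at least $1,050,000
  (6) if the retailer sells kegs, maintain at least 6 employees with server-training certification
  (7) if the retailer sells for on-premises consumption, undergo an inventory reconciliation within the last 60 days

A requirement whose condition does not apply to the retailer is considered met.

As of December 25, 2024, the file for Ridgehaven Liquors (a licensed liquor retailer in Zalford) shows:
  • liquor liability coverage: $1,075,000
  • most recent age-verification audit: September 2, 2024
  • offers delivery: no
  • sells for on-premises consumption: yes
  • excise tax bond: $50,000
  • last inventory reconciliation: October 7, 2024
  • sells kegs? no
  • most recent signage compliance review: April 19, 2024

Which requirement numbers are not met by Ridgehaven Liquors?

1. age-verification audit 114 days ago vs limit 120 → met
2. excise tax bond $50,000 ≥ $45,000 → met
3. condition 'offers delivery' does not hold → requirement n/a → met
4. signage compliance review 250 days ago vs limit 270 → met
5. liquor liability coverage $1,075,000 ≥ $1,050,000 → met
6. condition 'sells kegs' does not hold → requirement n/a → met
7. condition 'sells for on-premises consumption' holds; inventory reconciliation 79 days ago vs limit 60 → not met
Not met: 7

7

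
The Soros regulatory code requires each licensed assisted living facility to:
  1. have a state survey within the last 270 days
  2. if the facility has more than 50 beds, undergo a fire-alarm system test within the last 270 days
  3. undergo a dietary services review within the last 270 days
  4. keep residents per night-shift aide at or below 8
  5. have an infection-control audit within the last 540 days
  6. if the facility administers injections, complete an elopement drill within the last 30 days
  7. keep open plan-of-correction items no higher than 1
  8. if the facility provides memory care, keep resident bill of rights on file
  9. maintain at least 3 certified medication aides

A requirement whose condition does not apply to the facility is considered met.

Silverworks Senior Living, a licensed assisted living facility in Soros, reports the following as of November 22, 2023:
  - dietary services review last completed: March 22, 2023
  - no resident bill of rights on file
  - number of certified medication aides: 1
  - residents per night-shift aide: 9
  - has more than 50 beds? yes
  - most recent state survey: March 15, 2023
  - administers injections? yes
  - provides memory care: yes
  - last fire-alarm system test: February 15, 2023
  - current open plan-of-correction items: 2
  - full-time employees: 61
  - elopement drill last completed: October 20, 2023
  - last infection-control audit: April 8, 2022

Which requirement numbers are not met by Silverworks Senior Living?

1. state survey 252 days ago vs limit 270 → met
2. condition 'has more than 50 beds' holds; fire-alarm system test 280 days ago vs limit 270 → not met
3. dietary services review 245 days ago vs limit 270 → met
4. residents per night-shift aide 9 > 8 → not met
5. infection-control audit 593 days ago vs limit 540 → not met
6. condition 'administers injections' holds; elopement drill 33 days ago vs limit 30 → not met
7. open plan-of-correction items 2 > 1 → not met
8. condition 'provides memory care' holds; resident bill of rights absent → not met
9. certified medication aides 1 < 3 → not met
Not met: 2, 4, 5, 6, 7, 8, 9

2, 4, 5, 6, 7, 8, 9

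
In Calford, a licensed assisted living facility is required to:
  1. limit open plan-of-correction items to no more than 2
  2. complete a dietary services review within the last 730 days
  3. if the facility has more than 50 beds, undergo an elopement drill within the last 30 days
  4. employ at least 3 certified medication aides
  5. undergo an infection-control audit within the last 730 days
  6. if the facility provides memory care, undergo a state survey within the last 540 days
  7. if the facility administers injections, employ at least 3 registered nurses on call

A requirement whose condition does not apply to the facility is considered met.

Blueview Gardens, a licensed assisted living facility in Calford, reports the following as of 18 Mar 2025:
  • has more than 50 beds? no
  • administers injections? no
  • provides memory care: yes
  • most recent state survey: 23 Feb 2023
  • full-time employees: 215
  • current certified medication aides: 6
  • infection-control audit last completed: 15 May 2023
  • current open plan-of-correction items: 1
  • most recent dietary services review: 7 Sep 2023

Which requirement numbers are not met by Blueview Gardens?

1. open plan-of-correction items 1 ≤ 2 → met
2. dietary services review 558 days ago vs limit 730 → met
3. condition 'has more than 50 beds' does not hold → requirement n/a → met
4. certified medication aides 6 ≥ 3 → met
5. infection-control audit 673 days ago vs limit 730 → met
6. condition 'provides memory care' holds; state survey 754 days ago vs limit 540 → not met
7. condition 'administers injections' does not hold → requirement n/a → met
Not met: 6

6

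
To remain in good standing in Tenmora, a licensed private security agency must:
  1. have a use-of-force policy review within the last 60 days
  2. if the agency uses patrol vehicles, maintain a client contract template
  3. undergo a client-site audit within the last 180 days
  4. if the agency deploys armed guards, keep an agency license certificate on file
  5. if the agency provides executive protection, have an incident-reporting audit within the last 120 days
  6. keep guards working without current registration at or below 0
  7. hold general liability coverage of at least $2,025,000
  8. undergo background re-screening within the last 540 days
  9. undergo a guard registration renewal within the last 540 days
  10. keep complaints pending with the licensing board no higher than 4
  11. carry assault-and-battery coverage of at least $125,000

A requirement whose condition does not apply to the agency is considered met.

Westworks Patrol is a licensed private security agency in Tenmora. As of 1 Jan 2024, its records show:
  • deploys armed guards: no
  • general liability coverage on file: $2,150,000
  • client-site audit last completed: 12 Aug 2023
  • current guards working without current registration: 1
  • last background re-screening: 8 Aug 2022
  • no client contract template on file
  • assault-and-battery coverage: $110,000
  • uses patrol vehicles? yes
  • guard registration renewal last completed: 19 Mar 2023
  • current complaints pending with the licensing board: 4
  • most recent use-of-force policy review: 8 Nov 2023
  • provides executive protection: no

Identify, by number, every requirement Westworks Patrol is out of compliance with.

2, 6, 11

1. use-of-force policy review 54 days ago vs limit 60 → met
2. condition 'uses patrol vehicles' holds; client contract template absent → not met
3. client-site audit 142 days ago vs limit 180 → met
4. condition 'deploys armed guards' does not hold → requirement n/a → met
5. condition 'provides executive protection' does not hold → requirement n/a → met
6. guards working without current registration 1 > 0 → not met
7. general liability coverage $2,150,000 ≥ $2,025,000 → met
8. background re-screening 511 days ago vs limit 540 → met
9. guard registration renewal 288 days ago vs limit 540 → met
10. complaints pending with the licensing board 4 ≤ 4 → met
11. assault-and-battery coverage $110,000 < $125,000 → not met
Not met: 2, 6, 11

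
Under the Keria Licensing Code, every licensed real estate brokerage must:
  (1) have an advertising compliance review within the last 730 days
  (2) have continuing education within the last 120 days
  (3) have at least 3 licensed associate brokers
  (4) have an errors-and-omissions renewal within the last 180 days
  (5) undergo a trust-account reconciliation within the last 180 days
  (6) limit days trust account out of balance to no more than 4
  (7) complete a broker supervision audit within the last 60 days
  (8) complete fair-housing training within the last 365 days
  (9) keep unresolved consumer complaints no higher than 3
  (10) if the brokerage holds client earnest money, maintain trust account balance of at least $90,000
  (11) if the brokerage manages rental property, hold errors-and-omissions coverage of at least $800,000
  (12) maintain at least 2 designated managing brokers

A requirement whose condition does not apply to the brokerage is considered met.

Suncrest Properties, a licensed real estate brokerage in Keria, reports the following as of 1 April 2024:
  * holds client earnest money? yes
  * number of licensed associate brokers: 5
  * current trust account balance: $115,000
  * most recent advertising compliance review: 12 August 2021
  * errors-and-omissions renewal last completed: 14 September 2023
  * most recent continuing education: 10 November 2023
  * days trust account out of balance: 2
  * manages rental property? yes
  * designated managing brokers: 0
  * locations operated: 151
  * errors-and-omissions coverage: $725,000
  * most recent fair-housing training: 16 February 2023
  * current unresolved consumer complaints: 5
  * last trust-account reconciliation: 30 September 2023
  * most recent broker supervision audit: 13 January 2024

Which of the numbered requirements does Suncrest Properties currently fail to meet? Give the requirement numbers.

1, 2, 4, 5, 7, 8, 9, 11, 12

1. advertising compliance review 963 days ago vs limit 730 → not met
2. continuing education 143 days ago vs limit 120 → not met
3. licensed associate brokers 5 ≥ 3 → met
4. errors-and-omissions renewal 200 days ago vs limit 180 → not met
5. trust-account reconciliation 184 days ago vs limit 180 → not met
6. days trust account out of balance 2 ≤ 4 → met
7. broker supervision audit 79 days ago vs limit 60 → not met
8. fair-housing training 410 days ago vs limit 365 → not met
9. unresolved consumer complaints 5 > 3 → not met
10. condition 'holds client earnest money' holds; trust account balance $115,000 ≥ $90,000 → met
11. condition 'manages rental property' holds; errors-and-omissions coverage $725,000 < $800,000 → not met
12. designated managing brokers 0 < 2 → not met
Not met: 1, 2, 4, 5, 7, 8, 9, 11, 12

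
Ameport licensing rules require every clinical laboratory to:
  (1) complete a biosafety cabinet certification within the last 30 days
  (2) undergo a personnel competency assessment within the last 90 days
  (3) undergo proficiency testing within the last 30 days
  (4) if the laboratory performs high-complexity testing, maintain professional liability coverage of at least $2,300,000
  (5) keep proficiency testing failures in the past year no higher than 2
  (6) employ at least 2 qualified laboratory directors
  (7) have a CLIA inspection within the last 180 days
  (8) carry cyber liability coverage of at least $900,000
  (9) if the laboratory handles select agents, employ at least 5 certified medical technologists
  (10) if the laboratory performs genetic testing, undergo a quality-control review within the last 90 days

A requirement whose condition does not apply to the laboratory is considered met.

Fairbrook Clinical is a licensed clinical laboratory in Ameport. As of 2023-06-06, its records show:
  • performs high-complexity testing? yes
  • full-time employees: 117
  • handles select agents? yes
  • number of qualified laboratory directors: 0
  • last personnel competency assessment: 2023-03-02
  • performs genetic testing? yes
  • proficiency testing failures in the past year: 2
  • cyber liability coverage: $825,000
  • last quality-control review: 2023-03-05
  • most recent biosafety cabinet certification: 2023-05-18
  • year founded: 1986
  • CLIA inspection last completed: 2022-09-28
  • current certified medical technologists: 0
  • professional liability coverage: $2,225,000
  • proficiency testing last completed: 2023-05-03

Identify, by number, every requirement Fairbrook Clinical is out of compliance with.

1. biosafety cabinet certification 19 days ago vs limit 30 → met
2. personnel competency assessment 96 days ago vs limit 90 → not met
3. proficiency testing 34 days ago vs limit 30 → not met
4. condition 'performs high-complexity testing' holds; professional liability coverage $2,225,000 < $2,300,000 → not met
5. proficiency testing failures in the past year 2 ≤ 2 → met
6. qualified laboratory directors 0 < 2 → not met
7. CLIA inspection 251 days ago vs limit 180 → not met
8. cyber liability coverage $825,000 < $900,000 → not met
9. condition 'handles select agents' holds; certified medical technologists 0 < 5 → not met
10. condition 'performs genetic testing' holds; quality-control review 93 days ago vs limit 90 → not met
Not met: 2, 3, 4, 6, 7, 8, 9, 10

2, 3, 4, 6, 7, 8, 9, 10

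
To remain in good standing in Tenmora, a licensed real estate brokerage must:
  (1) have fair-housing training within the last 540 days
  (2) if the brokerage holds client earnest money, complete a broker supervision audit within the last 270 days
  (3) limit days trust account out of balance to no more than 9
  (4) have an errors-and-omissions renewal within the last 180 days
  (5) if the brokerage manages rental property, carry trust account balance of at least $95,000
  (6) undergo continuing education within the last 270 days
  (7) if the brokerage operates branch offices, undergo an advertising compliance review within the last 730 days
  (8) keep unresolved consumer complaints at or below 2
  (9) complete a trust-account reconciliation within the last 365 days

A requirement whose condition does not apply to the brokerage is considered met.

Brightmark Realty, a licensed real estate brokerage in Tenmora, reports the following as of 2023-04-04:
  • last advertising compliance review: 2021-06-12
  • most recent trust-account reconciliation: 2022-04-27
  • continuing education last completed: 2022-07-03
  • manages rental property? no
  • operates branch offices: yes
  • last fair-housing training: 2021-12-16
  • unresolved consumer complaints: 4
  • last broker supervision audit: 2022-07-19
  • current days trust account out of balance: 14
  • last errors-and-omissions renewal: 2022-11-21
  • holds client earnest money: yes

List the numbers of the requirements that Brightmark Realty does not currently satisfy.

3, 6, 8

1. fair-housing training 474 days ago vs limit 540 → met
2. condition 'holds client earnest money' holds; broker supervision audit 259 days ago vs limit 270 → met
3. days trust account out of balance 14 > 9 → not met
4. errors-and-omissions renewal 134 days ago vs limit 180 → met
5. condition 'manages rental property' does not hold → requirement n/a → met
6. continuing education 275 days ago vs limit 270 → not met
7. condition 'operates branch offices' holds; advertising compliance review 661 days ago vs limit 730 → met
8. unresolved consumer complaints 4 > 2 → not met
9. trust-account reconciliation 342 days ago vs limit 365 → met
Not met: 3, 6, 8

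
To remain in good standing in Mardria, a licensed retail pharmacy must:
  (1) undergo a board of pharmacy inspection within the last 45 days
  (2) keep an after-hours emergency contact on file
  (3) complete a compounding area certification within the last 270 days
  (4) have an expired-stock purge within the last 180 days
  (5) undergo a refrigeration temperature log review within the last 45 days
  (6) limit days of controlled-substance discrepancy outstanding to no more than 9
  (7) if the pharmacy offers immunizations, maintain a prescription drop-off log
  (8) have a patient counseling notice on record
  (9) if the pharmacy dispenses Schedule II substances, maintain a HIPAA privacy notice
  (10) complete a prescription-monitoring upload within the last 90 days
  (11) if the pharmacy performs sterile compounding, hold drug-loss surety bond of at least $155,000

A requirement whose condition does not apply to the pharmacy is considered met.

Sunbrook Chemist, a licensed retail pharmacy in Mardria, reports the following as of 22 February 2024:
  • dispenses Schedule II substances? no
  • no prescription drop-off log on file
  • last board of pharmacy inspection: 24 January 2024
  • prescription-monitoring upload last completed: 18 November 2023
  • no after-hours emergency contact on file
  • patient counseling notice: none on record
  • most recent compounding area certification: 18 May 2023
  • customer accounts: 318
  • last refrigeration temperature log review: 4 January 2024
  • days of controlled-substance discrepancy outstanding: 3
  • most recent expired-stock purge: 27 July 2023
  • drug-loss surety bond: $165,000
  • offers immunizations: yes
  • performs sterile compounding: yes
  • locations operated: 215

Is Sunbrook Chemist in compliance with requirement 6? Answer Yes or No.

Yes

6. days of controlled-substance discrepancy outstanding 3 ≤ 9 → met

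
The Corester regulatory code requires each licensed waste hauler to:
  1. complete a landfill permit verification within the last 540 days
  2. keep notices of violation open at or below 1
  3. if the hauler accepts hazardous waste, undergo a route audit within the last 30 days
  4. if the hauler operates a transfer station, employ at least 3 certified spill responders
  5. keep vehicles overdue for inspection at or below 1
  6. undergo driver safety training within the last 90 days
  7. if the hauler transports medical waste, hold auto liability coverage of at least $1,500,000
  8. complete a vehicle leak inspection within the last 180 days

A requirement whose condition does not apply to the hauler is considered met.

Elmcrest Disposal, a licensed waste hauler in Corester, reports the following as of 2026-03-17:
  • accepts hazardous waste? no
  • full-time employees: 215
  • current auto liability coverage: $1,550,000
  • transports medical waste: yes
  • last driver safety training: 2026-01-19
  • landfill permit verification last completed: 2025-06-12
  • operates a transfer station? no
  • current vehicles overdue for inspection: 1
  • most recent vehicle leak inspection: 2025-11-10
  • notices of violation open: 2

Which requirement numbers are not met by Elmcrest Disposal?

2

1. landfill permit verification 278 days ago vs limit 540 → met
2. notices of violation open 2 > 1 → not met
3. condition 'accepts hazardous waste' does not hold → requirement n/a → met
4. condition 'operates a transfer station' does not hold → requirement n/a → met
5. vehicles overdue for inspection 1 ≤ 1 → met
6. driver safety training 57 days ago vs limit 90 → met
7. condition 'transports medical waste' holds; auto liability coverage $1,550,000 ≥ $1,500,000 → met
8. vehicle leak inspection 127 days ago vs limit 180 → met
Not met: 2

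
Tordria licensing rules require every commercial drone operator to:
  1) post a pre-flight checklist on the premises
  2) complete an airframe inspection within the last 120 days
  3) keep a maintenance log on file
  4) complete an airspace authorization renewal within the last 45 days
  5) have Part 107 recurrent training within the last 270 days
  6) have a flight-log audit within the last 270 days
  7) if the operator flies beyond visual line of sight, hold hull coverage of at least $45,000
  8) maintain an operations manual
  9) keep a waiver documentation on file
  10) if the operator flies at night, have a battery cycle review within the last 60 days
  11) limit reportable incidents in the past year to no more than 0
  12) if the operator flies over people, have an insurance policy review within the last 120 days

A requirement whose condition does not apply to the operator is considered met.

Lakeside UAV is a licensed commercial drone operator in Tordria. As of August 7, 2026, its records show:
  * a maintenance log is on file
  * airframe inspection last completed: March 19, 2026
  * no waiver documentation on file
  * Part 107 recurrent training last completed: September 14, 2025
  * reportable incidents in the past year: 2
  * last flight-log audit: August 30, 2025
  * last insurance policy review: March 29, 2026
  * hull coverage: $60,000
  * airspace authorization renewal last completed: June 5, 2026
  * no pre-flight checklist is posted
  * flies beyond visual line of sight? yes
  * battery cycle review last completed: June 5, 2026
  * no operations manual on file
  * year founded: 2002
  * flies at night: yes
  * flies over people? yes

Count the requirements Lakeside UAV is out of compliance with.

1. pre-flight checklist absent → not met
2. airframe inspection 141 days ago vs limit 120 → not met
3. maintenance log present → met
4. airspace authorization renewal 63 days ago vs limit 45 → not met
5. Part 107 recurrent training 327 days ago vs limit 270 → not met
6. flight-log audit 342 days ago vs limit 270 → not met
7. condition 'flies beyond visual line of sight' holds; hull coverage $60,000 ≥ $45,000 → met
8. operations manual absent → not met
9. waiver documentation absent → not met
10. condition 'flies at night' holds; battery cycle review 63 days ago vs limit 60 → not met
11. reportable incidents in the past year 2 > 0 → not met
12. condition 'flies over people' holds; insurance policy review 131 days ago vs limit 120 → not met
Not met: 10 of 12

10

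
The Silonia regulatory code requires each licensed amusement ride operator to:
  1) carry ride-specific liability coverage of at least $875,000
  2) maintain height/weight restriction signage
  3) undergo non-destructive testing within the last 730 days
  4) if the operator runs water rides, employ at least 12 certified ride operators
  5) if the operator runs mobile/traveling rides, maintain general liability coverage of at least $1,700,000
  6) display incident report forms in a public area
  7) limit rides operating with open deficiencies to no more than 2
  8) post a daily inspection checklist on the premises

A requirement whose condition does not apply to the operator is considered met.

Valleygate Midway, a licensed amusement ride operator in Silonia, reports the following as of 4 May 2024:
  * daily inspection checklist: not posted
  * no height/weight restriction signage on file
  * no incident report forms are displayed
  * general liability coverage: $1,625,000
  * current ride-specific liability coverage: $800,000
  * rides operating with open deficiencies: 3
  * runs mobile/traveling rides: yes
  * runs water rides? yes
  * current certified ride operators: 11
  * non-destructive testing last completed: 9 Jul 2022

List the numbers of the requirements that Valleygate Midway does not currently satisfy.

1, 2, 4, 5, 6, 7, 8

1. ride-specific liability coverage $800,000 < $875,000 → not met
2. height/weight restriction signage absent → not met
3. non-destructive testing 665 days ago vs limit 730 → met
4. condition 'runs water rides' holds; certified ride operators 11 < 12 → not met
5. condition 'runs mobile/traveling rides' holds; general liability coverage $1,625,000 < $1,700,000 → not met
6. incident report forms absent → not met
7. rides operating with open deficiencies 3 > 2 → not met
8. daily inspection checklist absent → not met
Not met: 1, 2, 4, 5, 6, 7, 8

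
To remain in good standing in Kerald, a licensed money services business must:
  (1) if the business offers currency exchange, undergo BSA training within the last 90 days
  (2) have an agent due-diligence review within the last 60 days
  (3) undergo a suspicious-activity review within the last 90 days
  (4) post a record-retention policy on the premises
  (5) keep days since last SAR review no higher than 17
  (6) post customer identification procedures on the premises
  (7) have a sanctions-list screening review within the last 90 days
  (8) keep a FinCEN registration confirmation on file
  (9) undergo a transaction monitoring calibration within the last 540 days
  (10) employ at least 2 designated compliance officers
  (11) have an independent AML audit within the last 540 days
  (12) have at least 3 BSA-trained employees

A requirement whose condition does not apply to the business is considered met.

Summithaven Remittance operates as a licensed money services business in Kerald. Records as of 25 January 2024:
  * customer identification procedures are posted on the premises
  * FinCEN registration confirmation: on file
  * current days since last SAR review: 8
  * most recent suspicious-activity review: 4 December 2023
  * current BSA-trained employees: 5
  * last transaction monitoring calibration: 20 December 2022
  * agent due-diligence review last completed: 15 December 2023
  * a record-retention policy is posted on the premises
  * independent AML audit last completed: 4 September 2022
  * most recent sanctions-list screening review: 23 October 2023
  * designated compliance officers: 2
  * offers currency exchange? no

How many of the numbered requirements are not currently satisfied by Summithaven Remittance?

1

1. condition 'offers currency exchange' does not hold → requirement n/a → met
2. agent due-diligence review 41 days ago vs limit 60 → met
3. suspicious-activity review 52 days ago vs limit 90 → met
4. record-retention policy present → met
5. days since last SAR review 8 ≤ 17 → met
6. customer identification procedures present → met
7. sanctions-list screening review 94 days ago vs limit 90 → not met
8. FinCEN registration confirmation present → met
9. transaction monitoring calibration 401 days ago vs limit 540 → met
10. designated compliance officers 2 ≥ 2 → met
11. independent AML audit 508 days ago vs limit 540 → met
12. BSA-trained employees 5 ≥ 3 → met
Not met: 1 of 12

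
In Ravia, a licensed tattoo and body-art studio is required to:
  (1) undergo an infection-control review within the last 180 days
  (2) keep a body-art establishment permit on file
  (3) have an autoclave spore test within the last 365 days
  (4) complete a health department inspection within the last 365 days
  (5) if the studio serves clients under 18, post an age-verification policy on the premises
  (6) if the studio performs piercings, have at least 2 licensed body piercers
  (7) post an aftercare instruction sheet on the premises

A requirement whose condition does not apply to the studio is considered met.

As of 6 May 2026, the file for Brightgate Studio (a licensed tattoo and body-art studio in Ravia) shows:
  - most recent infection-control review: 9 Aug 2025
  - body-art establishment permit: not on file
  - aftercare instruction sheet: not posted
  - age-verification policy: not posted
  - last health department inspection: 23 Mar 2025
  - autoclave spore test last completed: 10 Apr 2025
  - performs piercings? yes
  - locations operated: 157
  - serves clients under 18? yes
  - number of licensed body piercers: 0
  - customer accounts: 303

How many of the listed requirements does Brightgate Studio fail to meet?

1. infection-control review 270 days ago vs limit 180 → not met
2. body-art establishment permit absent → not met
3. autoclave spore test 391 days ago vs limit 365 → not met
4. health department inspection 409 days ago vs limit 365 → not met
5. condition 'serves clients under 18' holds; age-verification policy absent → not met
6. condition 'performs piercings' holds; licensed body piercers 0 < 2 → not met
7. aftercare instruction sheet absent → not met
Not met: 7 of 7

7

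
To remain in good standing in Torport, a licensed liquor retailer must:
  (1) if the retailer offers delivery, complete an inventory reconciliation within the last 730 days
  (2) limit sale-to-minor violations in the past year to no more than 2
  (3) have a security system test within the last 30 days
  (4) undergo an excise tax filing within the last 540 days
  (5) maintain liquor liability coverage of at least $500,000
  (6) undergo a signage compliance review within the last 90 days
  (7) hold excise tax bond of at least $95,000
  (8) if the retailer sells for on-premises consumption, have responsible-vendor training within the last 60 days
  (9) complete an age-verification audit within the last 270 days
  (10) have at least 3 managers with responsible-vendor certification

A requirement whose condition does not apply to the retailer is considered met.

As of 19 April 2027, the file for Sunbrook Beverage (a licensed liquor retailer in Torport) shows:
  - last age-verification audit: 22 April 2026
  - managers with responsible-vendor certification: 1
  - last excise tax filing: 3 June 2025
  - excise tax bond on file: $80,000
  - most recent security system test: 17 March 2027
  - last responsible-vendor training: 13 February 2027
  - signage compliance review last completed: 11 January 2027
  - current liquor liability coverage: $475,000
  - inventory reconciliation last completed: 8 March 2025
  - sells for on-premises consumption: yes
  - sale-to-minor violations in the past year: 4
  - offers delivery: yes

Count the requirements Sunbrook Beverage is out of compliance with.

1. condition 'offers delivery' holds; inventory reconciliation 772 days ago vs limit 730 → not met
2. sale-to-minor violations in the past year 4 > 2 → not met
3. security system test 33 days ago vs limit 30 → not met
4. excise tax filing 685 days ago vs limit 540 → not met
5. liquor liability coverage $475,000 < $500,000 → not met
6. signage compliance review 98 days ago vs limit 90 → not met
7. excise tax bond $80,000 < $95,000 → not met
8. condition 'sells for on-premises consumption' holds; responsible-vendor training 65 days ago vs limit 60 → not met
9. age-verification audit 362 days ago vs limit 270 → not met
10. managers with responsible-vendor certification 1 < 3 → not met
Not met: 10 of 10

10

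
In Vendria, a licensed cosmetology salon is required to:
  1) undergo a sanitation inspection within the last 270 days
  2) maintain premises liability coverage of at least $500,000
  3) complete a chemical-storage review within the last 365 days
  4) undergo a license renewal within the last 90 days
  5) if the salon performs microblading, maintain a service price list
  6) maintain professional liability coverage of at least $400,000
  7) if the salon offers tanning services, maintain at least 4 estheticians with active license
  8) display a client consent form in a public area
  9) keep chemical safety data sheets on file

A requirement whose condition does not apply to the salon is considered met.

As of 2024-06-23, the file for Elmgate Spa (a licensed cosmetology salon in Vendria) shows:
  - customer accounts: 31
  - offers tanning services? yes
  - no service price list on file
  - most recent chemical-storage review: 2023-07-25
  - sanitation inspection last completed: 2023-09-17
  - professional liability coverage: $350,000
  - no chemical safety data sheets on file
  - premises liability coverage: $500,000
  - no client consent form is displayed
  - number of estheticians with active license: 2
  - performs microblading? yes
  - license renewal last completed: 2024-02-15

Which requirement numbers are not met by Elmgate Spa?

1, 4, 5, 6, 7, 8, 9

1. sanitation inspection 280 days ago vs limit 270 → not met
2. premises liability coverage $500,000 ≥ $500,000 → met
3. chemical-storage review 334 days ago vs limit 365 → met
4. license renewal 129 days ago vs limit 90 → not met
5. condition 'performs microblading' holds; service price list absent → not met
6. professional liability coverage $350,000 < $400,000 → not met
7. condition 'offers tanning services' holds; estheticians with active license 2 < 4 → not met
8. client consent form absent → not met
9. chemical safety data sheets absent → not met
Not met: 1, 4, 5, 6, 7, 8, 9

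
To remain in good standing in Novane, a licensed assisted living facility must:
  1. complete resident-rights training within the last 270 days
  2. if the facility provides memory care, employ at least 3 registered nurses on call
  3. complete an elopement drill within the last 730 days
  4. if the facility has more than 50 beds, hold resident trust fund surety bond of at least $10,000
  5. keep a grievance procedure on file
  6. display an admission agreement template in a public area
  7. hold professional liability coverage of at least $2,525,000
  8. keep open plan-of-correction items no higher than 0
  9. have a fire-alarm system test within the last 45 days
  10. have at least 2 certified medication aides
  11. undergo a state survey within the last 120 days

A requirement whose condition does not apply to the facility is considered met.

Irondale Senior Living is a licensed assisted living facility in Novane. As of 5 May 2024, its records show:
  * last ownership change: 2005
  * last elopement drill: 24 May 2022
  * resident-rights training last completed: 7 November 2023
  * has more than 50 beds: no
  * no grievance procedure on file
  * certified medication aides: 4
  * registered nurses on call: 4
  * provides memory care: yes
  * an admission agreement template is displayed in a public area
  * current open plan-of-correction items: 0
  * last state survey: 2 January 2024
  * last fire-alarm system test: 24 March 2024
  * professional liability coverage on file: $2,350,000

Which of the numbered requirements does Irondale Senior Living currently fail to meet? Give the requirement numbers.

5, 7, 11

1. resident-rights training 180 days ago vs limit 270 → met
2. condition 'provides memory care' holds; registered nurses on call 4 ≥ 3 → met
3. elopement drill 712 days ago vs limit 730 → met
4. condition 'has more than 50 beds' does not hold → requirement n/a → met
5. grievance procedure absent → not met
6. admission agreement template present → met
7. professional liability coverage $2,350,000 < $2,525,000 → not met
8. open plan-of-correction items 0 ≤ 0 → met
9. fire-alarm system test 42 days ago vs limit 45 → met
10. certified medication aides 4 ≥ 2 → met
11. state survey 124 days ago vs limit 120 → not met
Not met: 5, 7, 11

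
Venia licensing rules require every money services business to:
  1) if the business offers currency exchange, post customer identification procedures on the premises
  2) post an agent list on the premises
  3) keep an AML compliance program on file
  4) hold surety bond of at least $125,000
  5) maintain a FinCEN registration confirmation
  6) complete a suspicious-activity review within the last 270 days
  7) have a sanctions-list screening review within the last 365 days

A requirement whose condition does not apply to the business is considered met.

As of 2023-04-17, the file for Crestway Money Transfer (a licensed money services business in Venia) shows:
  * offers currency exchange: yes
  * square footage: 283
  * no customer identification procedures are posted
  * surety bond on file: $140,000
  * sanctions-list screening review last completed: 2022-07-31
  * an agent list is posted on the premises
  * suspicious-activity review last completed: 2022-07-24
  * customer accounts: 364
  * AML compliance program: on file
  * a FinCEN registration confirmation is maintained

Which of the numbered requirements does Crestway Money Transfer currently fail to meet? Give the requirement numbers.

1. condition 'offers currency exchange' holds; customer identification procedures absent → not met
2. agent list present → met
3. AML compliance program present → met
4. surety bond $140,000 ≥ $125,000 → met
5. FinCEN registration confirmation present → met
6. suspicious-activity review 267 days ago vs limit 270 → met
7. sanctions-list screening review 260 days ago vs limit 365 → met
Not met: 1

1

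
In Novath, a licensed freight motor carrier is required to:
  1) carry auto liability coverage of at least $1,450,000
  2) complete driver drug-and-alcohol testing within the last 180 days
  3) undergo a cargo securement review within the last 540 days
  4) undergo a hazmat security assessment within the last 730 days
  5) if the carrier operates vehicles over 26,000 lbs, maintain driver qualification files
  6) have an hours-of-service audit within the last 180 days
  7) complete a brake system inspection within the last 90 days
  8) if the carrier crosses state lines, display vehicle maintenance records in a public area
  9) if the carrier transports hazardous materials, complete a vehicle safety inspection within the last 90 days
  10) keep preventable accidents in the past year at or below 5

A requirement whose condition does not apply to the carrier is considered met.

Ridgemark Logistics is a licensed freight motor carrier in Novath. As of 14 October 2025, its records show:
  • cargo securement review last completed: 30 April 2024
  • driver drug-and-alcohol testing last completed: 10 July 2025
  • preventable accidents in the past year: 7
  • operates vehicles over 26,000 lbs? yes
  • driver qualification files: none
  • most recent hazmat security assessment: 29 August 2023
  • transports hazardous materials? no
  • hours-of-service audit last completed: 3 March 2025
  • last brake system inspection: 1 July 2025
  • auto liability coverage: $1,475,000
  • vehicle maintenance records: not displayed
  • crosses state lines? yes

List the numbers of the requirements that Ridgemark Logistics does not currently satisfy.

4, 5, 6, 7, 8, 10

1. auto liability coverage $1,475,000 ≥ $1,450,000 → met
2. driver drug-and-alcohol testing 96 days ago vs limit 180 → met
3. cargo securement review 532 days ago vs limit 540 → met
4. hazmat security assessment 777 days ago vs limit 730 → not met
5. condition 'operates vehicles over 26,000 lbs' holds; driver qualification files absent → not met
6. hours-of-service audit 225 days ago vs limit 180 → not met
7. brake system inspection 105 days ago vs limit 90 → not met
8. condition 'crosses state lines' holds; vehicle maintenance records absent → not met
9. condition 'transports hazardous materials' does not hold → requirement n/a → met
10. preventable accidents in the past year 7 > 5 → not met
Not met: 4, 5, 6, 7, 8, 10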